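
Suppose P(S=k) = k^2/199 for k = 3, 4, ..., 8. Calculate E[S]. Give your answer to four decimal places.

6.4673

E[S] = Σ s·P(S=s)
 = 3·9/199 + 4·16/199 + 5·25/199 + 6·36/199 + 7·49/199 + 8·64/199
 = 27/199 + 64/199 + 125/199 + 216/199 + 343/199 + 512/199
 = 1287/199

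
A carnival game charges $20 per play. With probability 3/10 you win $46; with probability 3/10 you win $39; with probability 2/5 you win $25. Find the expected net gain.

E[payout] = 46·3/10 + 39·3/10 + 25·2/5
 = 69/5 + 117/10 + 10
 = 71/2
Net = 71/2 - 20 = 31/2

15.5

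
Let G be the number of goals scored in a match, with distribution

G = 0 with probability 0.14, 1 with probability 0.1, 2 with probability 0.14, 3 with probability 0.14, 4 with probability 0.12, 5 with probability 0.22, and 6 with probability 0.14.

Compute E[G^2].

E[G^2] = Σ g^2·P(G=g)
 = 0·0.14 + 1·0.1 + 4·0.14 + 9·0.14 + 16·0.12 + 25·0.22 + 36·0.14
 = 0 + 0.1 + 0.56 + 1.26 + 1.92 + 5.5 + 5.04
 = 14.38

14.38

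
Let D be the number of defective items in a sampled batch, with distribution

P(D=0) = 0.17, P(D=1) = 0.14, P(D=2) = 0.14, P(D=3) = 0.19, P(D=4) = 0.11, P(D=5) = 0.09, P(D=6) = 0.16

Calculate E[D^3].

59.24

E[D^3] = Σ d^3·P(D=d)
 = 0·0.17 + 1·0.14 + 8·0.14 + 27·0.19 + 64·0.11 + 125·0.09 + 216·0.16
 = 0 + 0.14 + 1.12 + 5.13 + 7.04 + 11.25 + 34.56
 = 59.24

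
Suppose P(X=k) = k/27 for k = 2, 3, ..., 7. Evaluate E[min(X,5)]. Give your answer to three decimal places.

E[min(X,5)] = Σ min(x,5)·P(X=x)
 = 2·2/27 + 3·1/9 + 4·4/27 + 5·5/27 + 5·2/9 + 5·7/27
 = 4/27 + 1/3 + 16/27 + 25/27 + 10/9 + 35/27
 = 119/27

4.407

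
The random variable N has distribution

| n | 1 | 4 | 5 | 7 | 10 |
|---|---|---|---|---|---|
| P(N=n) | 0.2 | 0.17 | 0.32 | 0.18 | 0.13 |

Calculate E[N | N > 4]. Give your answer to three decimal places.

P(N > 4) = 0.32 + 0.18 + 0.13 = 0.63.
E[N | N > 4] = [5·0.32 + 7·0.18 + 10·0.13] / 0.63
 = 4.16 / 0.63
 = 416/63

6.603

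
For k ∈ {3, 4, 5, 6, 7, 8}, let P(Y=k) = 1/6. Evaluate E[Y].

E[Y] = Σ y·P(Y=y)
 = 3·1/6 + 4·1/6 + 5·1/6 + 6·1/6 + 7·1/6 + 8·1/6
 = 1/2 + 2/3 + 5/6 + 1 + 7/6 + 4/3
 = 11/2

5.5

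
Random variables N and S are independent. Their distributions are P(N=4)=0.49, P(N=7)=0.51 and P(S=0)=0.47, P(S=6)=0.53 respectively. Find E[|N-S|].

E[|N-S|] = Σ_n Σ_s |n-s| · P(N=n)P(S=s)
 = 4·0.2303 + 2·0.2597 + 7·0.2397 + 1·0.2703
 = 0.9212 + 0.5194 + 1.6779 + 0.2703
 = 3.3888

3.3888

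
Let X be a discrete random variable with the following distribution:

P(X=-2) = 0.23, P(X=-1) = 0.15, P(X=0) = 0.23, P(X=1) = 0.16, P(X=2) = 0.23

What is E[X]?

0.01

E[X] = Σ x·P(X=x)
 = (-2)·0.23 + (-1)·0.15 + 0·0.23 + 1·0.16 + 2·0.23
 = (-0.46) + (-0.15) + 0 + 0.16 + 0.46
 = 0.01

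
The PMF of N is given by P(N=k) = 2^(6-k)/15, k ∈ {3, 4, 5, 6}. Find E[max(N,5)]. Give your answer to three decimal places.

5.067

E[max(N,5)] = Σ max(n,5)·P(N=n)
 = 5·8/15 + 5·4/15 + 5·2/15 + 6·1/15
 = 8/3 + 4/3 + 2/3 + 2/5
 = 76/15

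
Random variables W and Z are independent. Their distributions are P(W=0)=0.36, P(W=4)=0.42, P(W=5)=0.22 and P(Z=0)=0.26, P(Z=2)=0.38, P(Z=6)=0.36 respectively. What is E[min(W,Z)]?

E[min(W,Z)] = Σ_w Σ_z min(w,z) · P(W=w)P(Z=z)
 = 0·0.0936 + 0·0.1368 + 0·0.1296 + 0·0.1092 + 2·0.1596 + 4·0.1512 + 0·0.0572 + 2·0.0836 + 5·0.0792
 = 0 + 0 + 0 + 0 + 0.3192 + 0.6048 + 0 + 0.1672 + 0.396
 = 1.4872

1.4872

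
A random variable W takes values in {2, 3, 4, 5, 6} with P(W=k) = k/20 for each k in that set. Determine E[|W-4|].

1.2

E[|W-4|] = Σ |w-4|·P(W=w)
 = 2·1/10 + 1·3/20 + 0·1/5 + 1·1/4 + 2·3/10
 = 1/5 + 3/20 + 0 + 1/4 + 3/5
 = 6/5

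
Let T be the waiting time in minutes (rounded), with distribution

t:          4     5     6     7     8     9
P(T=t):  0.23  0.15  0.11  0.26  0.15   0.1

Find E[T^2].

E[T^2] = Σ t^2·P(T=t)
 = 16·0.23 + 25·0.15 + 36·0.11 + 49·0.26 + 64·0.15 + 81·0.1
 = 3.68 + 3.75 + 3.96 + 12.74 + 9.6 + 8.1
 = 41.83

41.83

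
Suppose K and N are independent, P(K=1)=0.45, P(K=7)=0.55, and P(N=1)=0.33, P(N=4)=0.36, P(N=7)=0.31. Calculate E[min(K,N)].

2.617

E[min(K,N)] = Σ_k Σ_n min(k,n) · P(K=k)P(N=n)
 = 1·0.1485 + 1·0.162 + 1·0.1395 + 1·0.1815 + 4·0.198 + 7·0.1705
 = 0.1485 + 0.162 + 0.1395 + 0.1815 + 0.792 + 1.1935
 = 2.617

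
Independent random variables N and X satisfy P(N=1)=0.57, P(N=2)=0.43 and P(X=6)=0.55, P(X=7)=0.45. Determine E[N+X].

7.88

E[N+X] = Σ_n Σ_x (n+x) · P(N=n)P(X=x)
 = 7·0.3135 + 8·0.2565 + 8·0.2365 + 9·0.1935
 = 2.1945 + 2.052 + 1.892 + 1.7415
 = 7.88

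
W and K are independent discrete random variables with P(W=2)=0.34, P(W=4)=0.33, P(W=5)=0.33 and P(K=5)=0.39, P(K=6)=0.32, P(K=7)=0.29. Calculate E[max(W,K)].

E[max(W,K)] = Σ_w Σ_k max(w,k) · P(W=w)P(K=k)
 = 5·0.1326 + 6·0.1088 + 7·0.0986 + 5·0.1287 + 6·0.1056 + 7·0.0957 + 5·0.1287 + 6·0.1056 + 7·0.0957
 = 0.663 + 0.6528 + 0.6902 + 0.6435 + 0.6336 + 0.6699 + 0.6435 + 0.6336 + 0.6699
 = 5.9

5.9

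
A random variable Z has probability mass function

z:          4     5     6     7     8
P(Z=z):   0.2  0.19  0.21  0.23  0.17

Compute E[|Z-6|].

1.16

E[|Z-6|] = Σ |z-6|·P(Z=z)
 = 2·0.2 + 1·0.19 + 0·0.21 + 1·0.23 + 2·0.17
 = 0.4 + 0.19 + 0 + 0.23 + 0.34
 = 1.16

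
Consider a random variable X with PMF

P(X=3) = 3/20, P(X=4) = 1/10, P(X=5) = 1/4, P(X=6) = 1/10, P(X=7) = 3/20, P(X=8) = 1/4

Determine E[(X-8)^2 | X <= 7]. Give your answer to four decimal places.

P(X <= 7) = 3/20 + 1/10 + 1/4 + 1/10 + 3/20 = 3/4.
E[(X-8)^2 | X <= 7] = [25·3/20 + 16·1/10 + 9·1/4 + 4·1/10 + 1·3/20] / (3/4)
 = 163/20 / (3/4)
 = 163/15

10.8667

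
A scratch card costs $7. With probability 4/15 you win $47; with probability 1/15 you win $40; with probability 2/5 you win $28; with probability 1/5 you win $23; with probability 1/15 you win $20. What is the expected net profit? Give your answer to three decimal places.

E[payout] = 47·4/15 + 40·1/15 + 28·2/5 + 23·1/5 + 20·1/15
 = 188/15 + 8/3 + 56/5 + 23/5 + 4/3
 = 97/3
Net = 97/3 - 7 = 76/3

25.333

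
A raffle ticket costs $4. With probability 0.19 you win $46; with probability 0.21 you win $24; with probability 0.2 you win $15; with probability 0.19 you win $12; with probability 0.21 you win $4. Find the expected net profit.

15.9

E[payout] = 46·0.19 + 24·0.21 + 15·0.2 + 12·0.19 + 4·0.21
 = 8.74 + 5.04 + 3 + 2.28 + 0.84
 = 19.9
Net = 19.9 - 4 = 15.9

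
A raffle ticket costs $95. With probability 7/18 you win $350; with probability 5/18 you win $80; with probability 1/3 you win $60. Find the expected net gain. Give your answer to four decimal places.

E[payout] = 350·7/18 + 80·5/18 + 60·1/3
 = 1225/9 + 200/9 + 20
 = 535/3
Net = 535/3 - 95 = 250/3

83.3333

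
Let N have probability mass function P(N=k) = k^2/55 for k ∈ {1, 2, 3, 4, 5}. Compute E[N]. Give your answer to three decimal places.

4.091

E[N] = Σ n·P(N=n)
 = 1·1/55 + 2·4/55 + 3·9/55 + 4·16/55 + 5·5/11
 = 1/55 + 8/55 + 27/55 + 64/55 + 25/11
 = 45/11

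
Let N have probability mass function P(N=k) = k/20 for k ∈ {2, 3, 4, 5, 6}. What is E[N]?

4.5

E[N] = Σ n·P(N=n)
 = 2·1/10 + 3·3/20 + 4·1/5 + 5·1/4 + 6·3/10
 = 1/5 + 9/20 + 4/5 + 5/4 + 9/5
 = 9/2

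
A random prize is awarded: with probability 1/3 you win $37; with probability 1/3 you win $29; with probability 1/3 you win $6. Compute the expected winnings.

E[payout] = 37·1/3 + 29·1/3 + 6·1/3
 = 37/3 + 29/3 + 2
 = 24

24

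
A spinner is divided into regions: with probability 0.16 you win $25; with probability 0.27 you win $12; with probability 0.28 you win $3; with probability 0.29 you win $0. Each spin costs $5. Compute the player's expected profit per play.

E[payout] = 25·0.16 + 12·0.27 + 3·0.28 + 0·0.29
 = 4 + 3.24 + 0.84 + 0
 = 8.08
Net = 8.08 - 5 = 3.08

3.08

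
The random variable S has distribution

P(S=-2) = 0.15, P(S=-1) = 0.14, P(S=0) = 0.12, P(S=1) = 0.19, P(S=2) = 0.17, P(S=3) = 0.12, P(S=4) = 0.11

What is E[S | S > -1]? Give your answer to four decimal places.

1.8732

P(S > -1) = 0.12 + 0.19 + 0.17 + 0.12 + 0.11 = 0.71.
E[S | S > -1] = [0·0.12 + 1·0.19 + 2·0.17 + 3·0.12 + 4·0.11] / 0.71
 = 1.33 / 0.71
 = 133/71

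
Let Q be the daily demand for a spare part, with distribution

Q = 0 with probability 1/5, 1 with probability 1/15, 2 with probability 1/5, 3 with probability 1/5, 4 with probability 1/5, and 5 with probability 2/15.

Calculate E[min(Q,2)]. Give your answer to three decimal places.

E[min(Q,2)] = Σ min(q,2)·P(Q=q)
 = 0·1/5 + 1·1/15 + 2·1/5 + 2·1/5 + 2·1/5 + 2·2/15
 = 0 + 1/15 + 2/5 + 2/5 + 2/5 + 4/15
 = 23/15

1.533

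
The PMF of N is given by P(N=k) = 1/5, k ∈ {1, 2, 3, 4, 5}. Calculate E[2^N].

E[2^N] = Σ 2^n·P(N=n)
 = 2·1/5 + 4·1/5 + 8·1/5 + 16·1/5 + 32·1/5
 = 2/5 + 4/5 + 8/5 + 16/5 + 32/5
 = 62/5

12.4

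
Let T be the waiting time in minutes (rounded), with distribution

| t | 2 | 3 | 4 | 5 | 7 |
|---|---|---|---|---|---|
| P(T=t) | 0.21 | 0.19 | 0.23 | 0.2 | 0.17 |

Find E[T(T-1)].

15.46

E[T(T-1)] = Σ t(t-1)·P(T=t)
 = 2·0.21 + 6·0.19 + 12·0.23 + 20·0.2 + 42·0.17
 = 0.42 + 1.14 + 2.76 + 4 + 7.14
 = 15.46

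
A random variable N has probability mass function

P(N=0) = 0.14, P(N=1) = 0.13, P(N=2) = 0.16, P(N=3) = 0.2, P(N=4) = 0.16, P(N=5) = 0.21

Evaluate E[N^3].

E[N^3] = Σ n^3·P(N=n)
 = 0·0.14 + 1·0.13 + 8·0.16 + 27·0.2 + 64·0.16 + 125·0.21
 = 0 + 0.13 + 1.28 + 5.4 + 10.24 + 26.25
 = 43.3

43.3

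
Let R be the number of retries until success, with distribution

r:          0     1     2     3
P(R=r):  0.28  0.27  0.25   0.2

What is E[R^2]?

E[R^2] = Σ r^2·P(R=r)
 = 0·0.28 + 1·0.27 + 4·0.25 + 9·0.2
 = 0 + 0.27 + 1 + 1.8
 = 3.07

3.07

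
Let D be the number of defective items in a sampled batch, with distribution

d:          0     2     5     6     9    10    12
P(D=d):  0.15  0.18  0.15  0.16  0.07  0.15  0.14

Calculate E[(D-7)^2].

17.74

E[(D-7)^2] = Σ (d-7)^2·P(D=d)
 = 49·0.15 + 25·0.18 + 4·0.15 + 1·0.16 + 4·0.07 + 9·0.15 + 25·0.14
 = 7.35 + 4.5 + 0.6 + 0.16 + 0.28 + 1.35 + 3.5
 = 17.74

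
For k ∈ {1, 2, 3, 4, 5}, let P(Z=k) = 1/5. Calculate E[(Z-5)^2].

E[(Z-5)^2] = Σ (z-5)^2·P(Z=z)
 = 16·1/5 + 9·1/5 + 4·1/5 + 1·1/5 + 0·1/5
 = 16/5 + 9/5 + 4/5 + 1/5 + 0
 = 6

6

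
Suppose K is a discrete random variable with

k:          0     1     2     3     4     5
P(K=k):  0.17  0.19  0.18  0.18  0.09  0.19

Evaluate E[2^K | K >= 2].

15.125

P(K >= 2) = 0.18 + 0.18 + 0.09 + 0.19 = 0.64.
E[2^K | K >= 2] = [4·0.18 + 8·0.18 + 16·0.09 + 32·0.19] / 0.64
 = 9.68 / 0.64
 = 121/8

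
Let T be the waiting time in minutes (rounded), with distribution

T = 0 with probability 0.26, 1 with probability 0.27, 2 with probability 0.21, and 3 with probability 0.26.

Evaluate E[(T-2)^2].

E[(T-2)^2] = Σ (t-2)^2·P(T=t)
 = 4·0.26 + 1·0.27 + 0·0.21 + 1·0.26
 = 1.04 + 0.27 + 0 + 0.26
 = 1.57

1.57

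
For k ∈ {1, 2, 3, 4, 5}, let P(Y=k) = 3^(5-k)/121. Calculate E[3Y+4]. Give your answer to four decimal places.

E[3Y+4] = Σ (3y+4)·P(Y=y)
 = 7·81/121 + 10·27/121 + 13·9/121 + 16·3/121 + 19·1/121
 = 567/121 + 270/121 + 117/121 + 48/121 + 19/121
 = 1021/121

8.4380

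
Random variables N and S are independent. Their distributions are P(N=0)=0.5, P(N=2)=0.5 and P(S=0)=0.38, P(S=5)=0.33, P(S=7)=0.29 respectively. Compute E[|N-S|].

E[|N-S|] = Σ_n Σ_s |n-s| · P(N=n)P(S=s)
 = 0·0.19 + 5·0.165 + 7·0.145 + 2·0.19 + 3·0.165 + 5·0.145
 = 0 + 0.825 + 1.015 + 0.38 + 0.495 + 0.725
 = 3.44

3.44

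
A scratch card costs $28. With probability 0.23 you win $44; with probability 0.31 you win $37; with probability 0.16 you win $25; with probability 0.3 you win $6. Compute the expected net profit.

E[payout] = 44·0.23 + 37·0.31 + 25·0.16 + 6·0.3
 = 10.12 + 11.47 + 4 + 1.8
 = 27.39
Net = 27.39 - 28 = -0.61

-0.61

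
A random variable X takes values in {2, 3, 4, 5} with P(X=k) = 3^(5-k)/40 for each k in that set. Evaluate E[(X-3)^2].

E[(X-3)^2] = Σ (x-3)^2·P(X=x)
 = 1·27/40 + 0·9/40 + 1·3/40 + 4·1/40
 = 27/40 + 0 + 3/40 + 1/10
 = 17/20

0.85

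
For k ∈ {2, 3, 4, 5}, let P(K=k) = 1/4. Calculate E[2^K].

15

E[2^K] = Σ 2^k·P(K=k)
 = 4·1/4 + 8·1/4 + 16·1/4 + 32·1/4
 = 1 + 2 + 4 + 8
 = 15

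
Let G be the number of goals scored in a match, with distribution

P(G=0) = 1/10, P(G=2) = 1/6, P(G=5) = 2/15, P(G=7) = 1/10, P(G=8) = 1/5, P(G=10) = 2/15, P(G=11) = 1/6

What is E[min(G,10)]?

E[min(G,10)] = Σ min(g,10)·P(G=g)
 = 0·1/10 + 2·1/6 + 5·2/15 + 7·1/10 + 8·1/5 + 10·2/15 + 10·1/6
 = 0 + 1/3 + 2/3 + 7/10 + 8/5 + 4/3 + 5/3
 = 63/10

6.3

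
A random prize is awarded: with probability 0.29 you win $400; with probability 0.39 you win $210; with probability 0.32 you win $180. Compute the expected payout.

255.5

E[payout] = 400·0.29 + 210·0.39 + 180·0.32
 = 116 + 81.9 + 57.6
 = 255.5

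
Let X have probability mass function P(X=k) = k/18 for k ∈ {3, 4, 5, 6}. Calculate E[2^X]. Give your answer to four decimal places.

E[2^X] = Σ 2^x·P(X=x)
 = 8·1/6 + 16·2/9 + 32·5/18 + 64·1/3
 = 4/3 + 32/9 + 80/9 + 64/3
 = 316/9

35.1111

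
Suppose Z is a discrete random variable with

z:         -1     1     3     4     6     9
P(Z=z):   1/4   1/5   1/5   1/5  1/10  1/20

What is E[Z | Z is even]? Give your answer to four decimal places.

4.6667

P(Z is even) = 1/5 + 1/10 = 3/10.
E[Z | Z is even] = [4·1/5 + 6·1/10] / (3/10)
 = 7/5 / (3/10)
 = 14/3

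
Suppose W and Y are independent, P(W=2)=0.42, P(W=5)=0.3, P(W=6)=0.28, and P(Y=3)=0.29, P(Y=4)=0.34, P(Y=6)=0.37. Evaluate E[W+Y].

E[W+Y] = Σ_w Σ_y (w+y) · P(W=w)P(Y=y)
 = 5·0.1218 + 6·0.1428 + 8·0.1554 + 8·0.087 + 9·0.102 + 11·0.111 + 9·0.0812 + 10·0.0952 + 12·0.1036
 = 0.609 + 0.8568 + 1.2432 + 0.696 + 0.918 + 1.221 + 0.7308 + 0.952 + 1.2432
 = 8.47

8.47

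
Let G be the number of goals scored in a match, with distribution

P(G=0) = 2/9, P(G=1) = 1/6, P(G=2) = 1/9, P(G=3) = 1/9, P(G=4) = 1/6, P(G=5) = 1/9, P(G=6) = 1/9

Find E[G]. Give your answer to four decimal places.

E[G] = Σ g·P(G=g)
 = 0·2/9 + 1·1/6 + 2·1/9 + 3·1/9 + 4·1/6 + 5·1/9 + 6·1/9
 = 0 + 1/6 + 2/9 + 1/3 + 2/3 + 5/9 + 2/3
 = 47/18

2.6111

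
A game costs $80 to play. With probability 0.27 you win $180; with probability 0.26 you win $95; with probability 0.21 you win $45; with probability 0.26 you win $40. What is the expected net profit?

13.15

E[payout] = 180·0.27 + 95·0.26 + 45·0.21 + 40·0.26
 = 48.6 + 24.7 + 9.45 + 10.4
 = 93.15
Net = 93.15 - 80 = 13.15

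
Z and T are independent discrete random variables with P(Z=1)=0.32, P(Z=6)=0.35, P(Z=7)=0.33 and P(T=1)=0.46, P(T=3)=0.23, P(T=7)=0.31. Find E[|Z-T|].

3.1118

E[|Z-T|] = Σ_z Σ_t |z-t| · P(Z=z)P(T=t)
 = 0·0.1472 + 2·0.0736 + 6·0.0992 + 5·0.161 + 3·0.0805 + 1·0.1085 + 6·0.1518 + 4·0.0759 + 0·0.1023
 = 0 + 0.1472 + 0.5952 + 0.805 + 0.2415 + 0.1085 + 0.9108 + 0.3036 + 0
 = 3.1118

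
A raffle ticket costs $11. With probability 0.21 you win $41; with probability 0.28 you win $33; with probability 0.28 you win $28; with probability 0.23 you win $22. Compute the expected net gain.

19.75

E[payout] = 41·0.21 + 33·0.28 + 28·0.28 + 22·0.23
 = 8.61 + 9.24 + 7.84 + 5.06
 = 30.75
Net = 30.75 - 11 = 19.75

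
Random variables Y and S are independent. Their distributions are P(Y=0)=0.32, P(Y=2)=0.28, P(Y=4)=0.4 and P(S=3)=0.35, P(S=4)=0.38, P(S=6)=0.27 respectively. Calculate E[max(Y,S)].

4.33

E[max(Y,S)] = Σ_y Σ_s max(y,s) · P(Y=y)P(S=s)
 = 3·0.112 + 4·0.1216 + 6·0.0864 + 3·0.098 + 4·0.1064 + 6·0.0756 + 4·0.14 + 4·0.152 + 6·0.108
 = 0.336 + 0.4864 + 0.5184 + 0.294 + 0.4256 + 0.4536 + 0.56 + 0.608 + 0.648
 = 4.33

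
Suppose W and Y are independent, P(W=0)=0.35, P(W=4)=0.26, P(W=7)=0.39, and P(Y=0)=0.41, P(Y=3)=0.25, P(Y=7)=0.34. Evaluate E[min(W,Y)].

1.7693

E[min(W,Y)] = Σ_w Σ_y min(w,y) · P(W=w)P(Y=y)
 = 0·0.1435 + 0·0.0875 + 0·0.119 + 0·0.1066 + 3·0.065 + 4·0.0884 + 0·0.1599 + 3·0.0975 + 7·0.1326
 = 0 + 0 + 0 + 0 + 0.195 + 0.3536 + 0 + 0.2925 + 0.9282
 = 1.7693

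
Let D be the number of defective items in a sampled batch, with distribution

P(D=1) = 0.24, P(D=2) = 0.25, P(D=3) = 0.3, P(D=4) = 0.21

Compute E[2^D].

E[2^D] = Σ 2^d·P(D=d)
 = 2·0.24 + 4·0.25 + 8·0.3 + 16·0.21
 = 0.48 + 1 + 2.4 + 3.36
 = 7.24

7.24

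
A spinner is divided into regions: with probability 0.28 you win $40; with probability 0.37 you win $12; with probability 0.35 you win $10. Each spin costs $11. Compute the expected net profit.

8.14

E[payout] = 40·0.28 + 12·0.37 + 10·0.35
 = 11.2 + 4.44 + 3.5
 = 19.14
Net = 19.14 - 11 = 8.14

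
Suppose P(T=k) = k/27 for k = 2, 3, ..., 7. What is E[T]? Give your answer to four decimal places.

E[T] = Σ t·P(T=t)
 = 2·2/27 + 3·1/9 + 4·4/27 + 5·5/27 + 6·2/9 + 7·7/27
 = 4/27 + 1/3 + 16/27 + 25/27 + 4/3 + 49/27
 = 139/27

5.1481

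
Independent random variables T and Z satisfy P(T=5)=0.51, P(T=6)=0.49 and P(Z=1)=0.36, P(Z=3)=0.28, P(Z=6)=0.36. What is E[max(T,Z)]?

E[max(T,Z)] = Σ_t Σ_z max(t,z) · P(T=t)P(Z=z)
 = 5·0.1836 + 5·0.1428 + 6·0.1836 + 6·0.1764 + 6·0.1372 + 6·0.1764
 = 0.918 + 0.714 + 1.1016 + 1.0584 + 0.8232 + 1.0584
 = 5.6736

5.6736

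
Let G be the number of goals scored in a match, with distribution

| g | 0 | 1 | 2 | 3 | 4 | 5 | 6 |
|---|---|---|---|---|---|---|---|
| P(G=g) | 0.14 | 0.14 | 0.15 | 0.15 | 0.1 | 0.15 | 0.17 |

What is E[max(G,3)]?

E[max(G,3)] = Σ max(g,3)·P(G=g)
 = 3·0.14 + 3·0.14 + 3·0.15 + 3·0.15 + 4·0.1 + 5·0.15 + 6·0.17
 = 0.42 + 0.42 + 0.45 + 0.45 + 0.4 + 0.75 + 1.02
 = 3.91

3.91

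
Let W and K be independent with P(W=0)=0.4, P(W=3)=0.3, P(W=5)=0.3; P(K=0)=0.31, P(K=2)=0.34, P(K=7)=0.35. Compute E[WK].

7.512

E[WK] = Σ_w Σ_k wk · P(W=w)P(K=k)
 = 0·0.124 + 0·0.136 + 0·0.14 + 0·0.093 + 6·0.102 + 21·0.105 + 0·0.093 + 10·0.102 + 35·0.105
 = 0 + 0 + 0 + 0 + 0.612 + 2.205 + 0 + 1.02 + 3.675
 = 7.512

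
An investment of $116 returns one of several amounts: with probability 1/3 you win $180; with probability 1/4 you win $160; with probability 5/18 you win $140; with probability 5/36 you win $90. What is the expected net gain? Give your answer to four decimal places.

35.3889

E[payout] = 180·1/3 + 160·1/4 + 140·5/18 + 90·5/36
 = 60 + 40 + 350/9 + 25/2
 = 2725/18
Net = 2725/18 - 116 = 637/18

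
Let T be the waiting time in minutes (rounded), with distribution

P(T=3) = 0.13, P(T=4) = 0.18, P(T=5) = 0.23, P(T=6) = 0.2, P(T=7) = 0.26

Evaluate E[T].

E[T] = Σ t·P(T=t)
 = 3·0.13 + 4·0.18 + 5·0.23 + 6·0.2 + 7·0.26
 = 0.39 + 0.72 + 1.15 + 1.2 + 1.82
 = 5.28

5.28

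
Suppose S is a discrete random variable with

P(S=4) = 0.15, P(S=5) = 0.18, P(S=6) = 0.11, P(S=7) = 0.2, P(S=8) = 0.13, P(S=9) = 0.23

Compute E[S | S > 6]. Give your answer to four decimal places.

P(S > 6) = 0.2 + 0.13 + 0.23 = 0.56.
E[S | S > 6] = [7·0.2 + 8·0.13 + 9·0.23] / 0.56
 = 4.51 / 0.56
 = 451/56

8.0536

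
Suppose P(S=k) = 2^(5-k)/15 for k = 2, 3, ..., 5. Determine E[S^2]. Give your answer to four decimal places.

E[S^2] = Σ s^2·P(S=s)
 = 4·8/15 + 9·4/15 + 16·2/15 + 25·1/15
 = 32/15 + 12/5 + 32/15 + 5/3
 = 25/3

8.3333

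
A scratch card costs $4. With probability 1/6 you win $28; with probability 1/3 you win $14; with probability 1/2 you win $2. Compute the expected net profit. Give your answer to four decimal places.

E[payout] = 28·1/6 + 14·1/3 + 2·1/2
 = 14/3 + 14/3 + 1
 = 31/3
Net = 31/3 - 4 = 19/3

6.3333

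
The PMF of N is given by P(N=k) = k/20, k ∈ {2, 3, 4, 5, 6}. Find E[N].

4.5

E[N] = Σ n·P(N=n)
 = 2·1/10 + 3·3/20 + 4·1/5 + 5·1/4 + 6·3/10
 = 1/5 + 9/20 + 4/5 + 5/4 + 9/5
 = 9/2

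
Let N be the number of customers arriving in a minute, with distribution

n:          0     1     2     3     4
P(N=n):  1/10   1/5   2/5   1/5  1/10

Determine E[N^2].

5.2

E[N^2] = Σ n^2·P(N=n)
 = 0·1/10 + 1·1/5 + 4·2/5 + 9·1/5 + 16·1/10
 = 0 + 1/5 + 8/5 + 9/5 + 8/5
 = 26/5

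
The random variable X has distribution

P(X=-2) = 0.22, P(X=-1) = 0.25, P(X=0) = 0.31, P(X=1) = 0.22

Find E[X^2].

1.35

E[X^2] = Σ x^2·P(X=x)
 = 4·0.22 + 1·0.25 + 0·0.31 + 1·0.22
 = 0.88 + 0.25 + 0 + 0.22
 = 1.35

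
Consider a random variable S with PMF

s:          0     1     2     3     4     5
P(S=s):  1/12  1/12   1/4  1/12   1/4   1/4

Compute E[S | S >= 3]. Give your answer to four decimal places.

4.2857

P(S >= 3) = 1/12 + 1/4 + 1/4 = 7/12.
E[S | S >= 3] = [3·1/12 + 4·1/4 + 5·1/4] / (7/12)
 = 5/2 / (7/12)
 = 30/7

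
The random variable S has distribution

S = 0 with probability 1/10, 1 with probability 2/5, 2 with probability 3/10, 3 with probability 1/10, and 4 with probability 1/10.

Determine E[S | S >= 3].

3.5

P(S >= 3) = 1/10 + 1/10 = 1/5.
E[S | S >= 3] = [3·1/10 + 4·1/10] / (1/5)
 = 7/10 / (1/5)
 = 7/2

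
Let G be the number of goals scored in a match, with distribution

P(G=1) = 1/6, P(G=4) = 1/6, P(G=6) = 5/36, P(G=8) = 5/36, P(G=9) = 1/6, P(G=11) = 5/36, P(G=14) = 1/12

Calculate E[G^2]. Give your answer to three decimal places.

63.361

E[G^2] = Σ g^2·P(G=g)
 = 1·1/6 + 16·1/6 + 36·5/36 + 64·5/36 + 81·1/6 + 121·5/36 + 196·1/12
 = 1/6 + 8/3 + 5 + 80/9 + 27/2 + 605/36 + 49/3
 = 2281/36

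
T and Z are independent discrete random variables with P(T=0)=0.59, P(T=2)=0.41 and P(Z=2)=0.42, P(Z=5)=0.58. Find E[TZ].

3.0668

E[TZ] = Σ_t Σ_z tz · P(T=t)P(Z=z)
 = 0·0.2478 + 0·0.3422 + 4·0.1722 + 10·0.2378
 = 0 + 0 + 0.6888 + 2.378
 = 3.0668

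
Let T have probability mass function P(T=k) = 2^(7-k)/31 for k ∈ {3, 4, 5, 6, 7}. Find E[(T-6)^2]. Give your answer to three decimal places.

E[(T-6)^2] = Σ (t-6)^2·P(T=t)
 = 9·16/31 + 4·8/31 + 1·4/31 + 0·2/31 + 1·1/31
 = 144/31 + 32/31 + 4/31 + 0 + 1/31
 = 181/31

5.839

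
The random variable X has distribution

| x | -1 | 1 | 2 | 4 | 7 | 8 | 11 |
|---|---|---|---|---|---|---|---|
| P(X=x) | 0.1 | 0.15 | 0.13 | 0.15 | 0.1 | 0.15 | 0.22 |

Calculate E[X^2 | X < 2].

P(X < 2) = 0.1 + 0.15 = 0.25.
E[X^2 | X < 2] = [1·0.1 + 1·0.15] / 0.25
 = 0.25 / 0.25
 = 1

1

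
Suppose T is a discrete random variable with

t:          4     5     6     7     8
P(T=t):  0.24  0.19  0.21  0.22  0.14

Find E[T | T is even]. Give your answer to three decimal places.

5.661

P(T is even) = 0.24 + 0.21 + 0.14 = 0.59.
E[T | T is even] = [4·0.24 + 6·0.21 + 8·0.14] / 0.59
 = 3.34 / 0.59
 = 334/59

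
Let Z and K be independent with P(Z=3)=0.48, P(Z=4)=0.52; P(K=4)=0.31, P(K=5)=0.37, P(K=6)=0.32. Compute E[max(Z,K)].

5.01

E[max(Z,K)] = Σ_z Σ_k max(z,k) · P(Z=z)P(K=k)
 = 4·0.1488 + 5·0.1776 + 6·0.1536 + 4·0.1612 + 5·0.1924 + 6·0.1664
 = 0.5952 + 0.888 + 0.9216 + 0.6448 + 0.962 + 0.9984
 = 5.01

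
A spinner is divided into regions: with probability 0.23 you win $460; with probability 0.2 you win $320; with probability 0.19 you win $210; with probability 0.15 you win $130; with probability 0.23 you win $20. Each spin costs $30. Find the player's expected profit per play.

203.8

E[payout] = 460·0.23 + 320·0.2 + 210·0.19 + 130·0.15 + 20·0.23
 = 105.8 + 64 + 39.9 + 19.5 + 4.6
 = 233.8
Net = 233.8 - 30 = 203.8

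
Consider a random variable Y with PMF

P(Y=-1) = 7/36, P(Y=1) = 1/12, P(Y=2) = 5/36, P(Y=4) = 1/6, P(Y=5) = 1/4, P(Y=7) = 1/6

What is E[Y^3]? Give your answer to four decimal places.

100.0833

E[Y^3] = Σ y^3·P(Y=y)
 = (-1)·7/36 + 1·1/12 + 8·5/36 + 64·1/6 + 125·1/4 + 343·1/6
 = (-7/36) + 1/12 + 10/9 + 32/3 + 125/4 + 343/6
 = 1201/12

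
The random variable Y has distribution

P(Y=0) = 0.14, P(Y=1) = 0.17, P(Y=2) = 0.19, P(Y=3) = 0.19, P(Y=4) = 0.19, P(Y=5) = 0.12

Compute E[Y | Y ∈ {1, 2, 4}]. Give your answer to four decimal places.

2.3818

P(Y ∈ {1, 2, 4}) = 0.17 + 0.19 + 0.19 = 0.55.
E[Y | Y ∈ {1, 2, 4}] = [1·0.17 + 2·0.19 + 4·0.19] / 0.55
 = 1.31 / 0.55
 = 131/55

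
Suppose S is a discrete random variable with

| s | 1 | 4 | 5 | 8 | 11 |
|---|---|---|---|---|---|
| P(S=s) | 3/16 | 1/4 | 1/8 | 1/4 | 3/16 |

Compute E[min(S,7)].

4.875

E[min(S,7)] = Σ min(s,7)·P(S=s)
 = 1·3/16 + 4·1/4 + 5·1/8 + 7·1/4 + 7·3/16
 = 3/16 + 1 + 5/8 + 7/4 + 21/16
 = 39/8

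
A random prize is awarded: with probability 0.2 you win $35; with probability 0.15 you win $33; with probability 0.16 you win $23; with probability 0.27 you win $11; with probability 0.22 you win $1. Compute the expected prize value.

18.82

E[payout] = 35·0.2 + 33·0.15 + 23·0.16 + 11·0.27 + 1·0.22
 = 7 + 4.95 + 3.68 + 2.97 + 0.22
 = 18.82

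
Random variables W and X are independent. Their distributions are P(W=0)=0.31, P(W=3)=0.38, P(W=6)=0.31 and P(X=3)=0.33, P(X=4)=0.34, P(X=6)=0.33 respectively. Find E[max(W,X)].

4.8477

E[max(W,X)] = Σ_w Σ_x max(w,x) · P(W=w)P(X=x)
 = 3·0.1023 + 4·0.1054 + 6·0.1023 + 3·0.1254 + 4·0.1292 + 6·0.1254 + 6·0.1023 + 6·0.1054 + 6·0.1023
 = 0.3069 + 0.4216 + 0.6138 + 0.3762 + 0.5168 + 0.7524 + 0.6138 + 0.6324 + 0.6138
 = 4.8477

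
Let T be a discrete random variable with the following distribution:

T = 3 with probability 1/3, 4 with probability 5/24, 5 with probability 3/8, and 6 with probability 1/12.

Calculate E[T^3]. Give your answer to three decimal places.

87.208

E[T^3] = Σ t^3·P(T=t)
 = 27·1/3 + 64·5/24 + 125·3/8 + 216·1/12
 = 9 + 40/3 + 375/8 + 18
 = 2093/24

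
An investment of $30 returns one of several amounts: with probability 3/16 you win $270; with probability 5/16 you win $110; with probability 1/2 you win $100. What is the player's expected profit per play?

E[payout] = 270·3/16 + 110·5/16 + 100·1/2
 = 405/8 + 275/8 + 50
 = 135
Net = 135 - 30 = 105

105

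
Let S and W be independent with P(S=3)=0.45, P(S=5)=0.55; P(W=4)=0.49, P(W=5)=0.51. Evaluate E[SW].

18.491

E[SW] = Σ_s Σ_w sw · P(S=s)P(W=w)
 = 12·0.2205 + 15·0.2295 + 20·0.2695 + 25·0.2805
 = 2.646 + 3.4425 + 5.39 + 7.0125
 = 18.491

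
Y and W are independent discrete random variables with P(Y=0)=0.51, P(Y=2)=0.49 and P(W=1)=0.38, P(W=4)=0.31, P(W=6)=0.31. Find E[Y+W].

E[Y+W] = Σ_y Σ_w (y+w) · P(Y=y)P(W=w)
 = 1·0.1938 + 4·0.1581 + 6·0.1581 + 3·0.1862 + 6·0.1519 + 8·0.1519
 = 0.1938 + 0.6324 + 0.9486 + 0.5586 + 0.9114 + 1.2152
 = 4.46

4.46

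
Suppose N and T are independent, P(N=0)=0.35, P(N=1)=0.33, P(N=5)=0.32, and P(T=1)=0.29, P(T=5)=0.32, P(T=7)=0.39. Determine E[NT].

E[NT] = Σ_n Σ_t nt · P(N=n)P(T=t)
 = 0·0.1015 + 0·0.112 + 0·0.1365 + 1·0.0957 + 5·0.1056 + 7·0.1287 + 5·0.0928 + 25·0.1024 + 35·0.1248
 = 0 + 0 + 0 + 0.0957 + 0.528 + 0.9009 + 0.464 + 2.56 + 4.368
 = 8.9166

8.9166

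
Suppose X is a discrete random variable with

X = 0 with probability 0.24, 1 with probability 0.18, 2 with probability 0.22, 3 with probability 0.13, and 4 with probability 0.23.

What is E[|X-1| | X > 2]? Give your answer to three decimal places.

2.639

P(X > 2) = 0.13 + 0.23 = 0.36.
E[|X-1| | X > 2] = [2·0.13 + 3·0.23] / 0.36
 = 0.95 / 0.36
 = 95/36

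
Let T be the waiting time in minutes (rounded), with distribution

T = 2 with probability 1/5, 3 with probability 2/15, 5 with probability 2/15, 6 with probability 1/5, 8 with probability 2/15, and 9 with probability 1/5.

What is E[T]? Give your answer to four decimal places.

E[T] = Σ t·P(T=t)
 = 2·1/5 + 3·2/15 + 5·2/15 + 6·1/5 + 8·2/15 + 9·1/5
 = 2/5 + 2/5 + 2/3 + 6/5 + 16/15 + 9/5
 = 83/15

5.5333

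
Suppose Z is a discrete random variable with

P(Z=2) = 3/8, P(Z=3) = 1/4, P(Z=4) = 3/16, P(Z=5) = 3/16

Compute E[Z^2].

11.4375

E[Z^2] = Σ z^2·P(Z=z)
 = 4·3/8 + 9·1/4 + 16·3/16 + 25·3/16
 = 3/2 + 9/4 + 3 + 75/16
 = 183/16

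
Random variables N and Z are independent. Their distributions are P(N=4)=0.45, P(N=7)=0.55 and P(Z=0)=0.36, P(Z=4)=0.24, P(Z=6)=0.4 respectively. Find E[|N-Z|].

E[|N-Z|] = Σ_n Σ_z |n-z| · P(N=n)P(Z=z)
 = 4·0.162 + 0·0.108 + 2·0.18 + 7·0.198 + 3·0.132 + 1·0.22
 = 0.648 + 0 + 0.36 + 1.386 + 0.396 + 0.22
 = 3.01

3.01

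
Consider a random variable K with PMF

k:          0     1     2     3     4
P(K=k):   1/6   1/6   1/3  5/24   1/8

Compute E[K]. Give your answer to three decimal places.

1.958

E[K] = Σ k·P(K=k)
 = 0·1/6 + 1·1/6 + 2·1/3 + 3·5/24 + 4·1/8
 = 0 + 1/6 + 2/3 + 5/8 + 1/2
 = 47/24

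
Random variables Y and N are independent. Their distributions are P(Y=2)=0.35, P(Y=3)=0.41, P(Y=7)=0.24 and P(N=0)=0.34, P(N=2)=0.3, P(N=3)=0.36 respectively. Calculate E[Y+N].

5.29

E[Y+N] = Σ_y Σ_n (y+n) · P(Y=y)P(N=n)
 = 2·0.119 + 4·0.105 + 5·0.126 + 3·0.1394 + 5·0.123 + 6·0.1476 + 7·0.0816 + 9·0.072 + 10·0.0864
 = 0.238 + 0.42 + 0.63 + 0.4182 + 0.615 + 0.8856 + 0.5712 + 0.648 + 0.864
 = 5.29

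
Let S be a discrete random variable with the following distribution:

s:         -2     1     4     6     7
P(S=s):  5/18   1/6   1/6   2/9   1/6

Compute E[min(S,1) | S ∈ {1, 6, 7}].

1

P(S ∈ {1, 6, 7}) = 1/6 + 2/9 + 1/6 = 5/9.
E[min(S,1) | S ∈ {1, 6, 7}] = [1·1/6 + 1·2/9 + 1·1/6] / (5/9)
 = 5/9 / (5/9)
 = 1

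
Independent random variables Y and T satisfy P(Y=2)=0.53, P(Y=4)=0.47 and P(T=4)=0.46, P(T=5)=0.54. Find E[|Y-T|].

1.6

E[|Y-T|] = Σ_y Σ_t |y-t| · P(Y=y)P(T=t)
 = 2·0.2438 + 3·0.2862 + 0·0.2162 + 1·0.2538
 = 0.4876 + 0.8586 + 0 + 0.2538
 = 1.6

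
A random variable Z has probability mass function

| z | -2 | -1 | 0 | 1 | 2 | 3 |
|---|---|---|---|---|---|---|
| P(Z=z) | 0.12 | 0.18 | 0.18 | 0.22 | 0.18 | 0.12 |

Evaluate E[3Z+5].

6.56

E[3Z+5] = Σ (3z+5)·P(Z=z)
 = (-1)·0.12 + 2·0.18 + 5·0.18 + 8·0.22 + 11·0.18 + 14·0.12
 = (-0.12) + 0.36 + 0.9 + 1.76 + 1.98 + 1.68
 = 6.56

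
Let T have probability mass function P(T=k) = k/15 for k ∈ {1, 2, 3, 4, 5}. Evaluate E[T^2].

15

E[T^2] = Σ t^2·P(T=t)
 = 1·1/15 + 4·2/15 + 9·1/5 + 16·4/15 + 25·1/3
 = 1/15 + 8/15 + 9/5 + 64/15 + 25/3
 = 15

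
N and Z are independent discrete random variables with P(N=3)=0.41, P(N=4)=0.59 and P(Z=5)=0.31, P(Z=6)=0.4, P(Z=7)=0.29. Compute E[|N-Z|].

E[|N-Z|] = Σ_n Σ_z |n-z| · P(N=n)P(Z=z)
 = 2·0.1271 + 3·0.164 + 4·0.1189 + 1·0.1829 + 2·0.236 + 3·0.1711
 = 0.2542 + 0.492 + 0.4756 + 0.1829 + 0.472 + 0.5133
 = 2.39

2.39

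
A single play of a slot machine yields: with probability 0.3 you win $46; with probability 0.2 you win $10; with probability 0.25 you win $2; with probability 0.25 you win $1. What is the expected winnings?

16.55

E[payout] = 46·0.3 + 10·0.2 + 2·0.25 + 1·0.25
 = 13.8 + 2 + 0.5 + 0.25
 = 16.55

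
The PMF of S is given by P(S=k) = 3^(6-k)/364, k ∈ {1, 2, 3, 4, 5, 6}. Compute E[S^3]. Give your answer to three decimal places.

7.657

E[S^3] = Σ s^3·P(S=s)
 = 1·243/364 + 8·81/364 + 27·27/364 + 64·9/364 + 125·3/364 + 216·1/364
 = 243/364 + 162/91 + 729/364 + 144/91 + 375/364 + 54/91
 = 2787/364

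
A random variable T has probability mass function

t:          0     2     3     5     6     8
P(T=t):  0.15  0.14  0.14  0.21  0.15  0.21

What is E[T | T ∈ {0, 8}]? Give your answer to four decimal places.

4.6667

P(T ∈ {0, 8}) = 0.15 + 0.21 = 0.36.
E[T | T ∈ {0, 8}] = [0·0.15 + 8·0.21] / 0.36
 = 1.68 / 0.36
 = 14/3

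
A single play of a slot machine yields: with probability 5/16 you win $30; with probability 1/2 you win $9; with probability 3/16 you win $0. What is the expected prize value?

E[payout] = 30·5/16 + 9·1/2 + 0·3/16
 = 75/8 + 9/2 + 0
 = 111/8

13.875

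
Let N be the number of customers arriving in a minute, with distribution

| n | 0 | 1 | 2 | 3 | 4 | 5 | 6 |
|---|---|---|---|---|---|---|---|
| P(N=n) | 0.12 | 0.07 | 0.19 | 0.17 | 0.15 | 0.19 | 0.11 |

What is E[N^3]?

E[N^3] = Σ n^3·P(N=n)
 = 0·0.12 + 1·0.07 + 8·0.19 + 27·0.17 + 64·0.15 + 125·0.19 + 216·0.11
 = 0 + 0.07 + 1.52 + 4.59 + 9.6 + 23.75 + 23.76
 = 63.29

63.29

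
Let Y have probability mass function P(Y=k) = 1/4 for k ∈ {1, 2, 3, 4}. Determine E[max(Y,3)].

E[max(Y,3)] = Σ max(y,3)·P(Y=y)
 = 3·1/4 + 3·1/4 + 3·1/4 + 4·1/4
 = 3/4 + 3/4 + 3/4 + 1
 = 13/4

3.25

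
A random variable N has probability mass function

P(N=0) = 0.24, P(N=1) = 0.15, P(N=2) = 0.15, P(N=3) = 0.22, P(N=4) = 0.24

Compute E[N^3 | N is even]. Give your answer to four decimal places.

26.2857

P(N is even) = 0.24 + 0.15 + 0.24 = 0.63.
E[N^3 | N is even] = [0·0.24 + 8·0.15 + 64·0.24] / 0.63
 = 16.56 / 0.63
 = 184/7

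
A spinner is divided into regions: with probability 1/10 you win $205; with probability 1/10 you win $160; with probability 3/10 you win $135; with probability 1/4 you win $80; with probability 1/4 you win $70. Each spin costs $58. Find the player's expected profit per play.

E[payout] = 205·1/10 + 160·1/10 + 135·3/10 + 80·1/4 + 70·1/4
 = 41/2 + 16 + 81/2 + 20 + 35/2
 = 229/2
Net = 229/2 - 58 = 113/2

56.5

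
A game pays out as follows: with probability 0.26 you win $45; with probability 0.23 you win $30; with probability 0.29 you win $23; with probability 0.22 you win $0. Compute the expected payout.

25.27

E[payout] = 45·0.26 + 30·0.23 + 23·0.29 + 0·0.22
 = 11.7 + 6.9 + 6.67 + 0
 = 25.27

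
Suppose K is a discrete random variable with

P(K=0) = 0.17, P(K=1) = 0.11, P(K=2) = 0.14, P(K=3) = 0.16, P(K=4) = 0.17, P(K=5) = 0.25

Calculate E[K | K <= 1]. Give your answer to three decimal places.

P(K <= 1) = 0.17 + 0.11 = 0.28.
E[K | K <= 1] = [0·0.17 + 1·0.11] / 0.28
 = 0.11 / 0.28
 = 11/28

0.393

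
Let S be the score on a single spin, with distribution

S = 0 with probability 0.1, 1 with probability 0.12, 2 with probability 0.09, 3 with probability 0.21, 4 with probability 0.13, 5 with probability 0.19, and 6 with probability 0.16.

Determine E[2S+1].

7.72

E[2S+1] = Σ (2s+1)·P(S=s)
 = 1·0.1 + 3·0.12 + 5·0.09 + 7·0.21 + 9·0.13 + 11·0.19 + 13·0.16
 = 0.1 + 0.36 + 0.45 + 1.47 + 1.17 + 2.09 + 2.08
 = 7.72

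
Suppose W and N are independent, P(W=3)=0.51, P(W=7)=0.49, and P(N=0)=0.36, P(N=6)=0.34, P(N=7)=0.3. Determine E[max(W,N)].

E[max(W,N)] = Σ_w Σ_n max(w,n) · P(W=w)P(N=n)
 = 3·0.1836 + 6·0.1734 + 7·0.153 + 7·0.1764 + 7·0.1666 + 7·0.147
 = 0.5508 + 1.0404 + 1.071 + 1.2348 + 1.1662 + 1.029
 = 6.0922

6.0922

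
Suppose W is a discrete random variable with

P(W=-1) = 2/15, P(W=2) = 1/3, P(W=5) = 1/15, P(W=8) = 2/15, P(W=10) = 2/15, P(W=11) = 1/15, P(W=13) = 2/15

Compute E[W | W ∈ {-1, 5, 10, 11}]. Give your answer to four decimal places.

5.6667

P(W ∈ {-1, 5, 10, 11}) = 2/15 + 1/15 + 2/15 + 1/15 = 2/5.
E[W | W ∈ {-1, 5, 10, 11}] = [(-1)·2/15 + 5·1/15 + 10·2/15 + 11·1/15] / (2/5)
 = 34/15 / (2/5)
 = 17/3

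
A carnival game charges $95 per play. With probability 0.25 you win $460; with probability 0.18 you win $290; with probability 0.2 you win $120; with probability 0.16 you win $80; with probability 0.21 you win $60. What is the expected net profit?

121.6

E[payout] = 460·0.25 + 290·0.18 + 120·0.2 + 80·0.16 + 60·0.21
 = 115 + 52.2 + 24 + 12.8 + 12.6
 = 216.6
Net = 216.6 - 95 = 121.6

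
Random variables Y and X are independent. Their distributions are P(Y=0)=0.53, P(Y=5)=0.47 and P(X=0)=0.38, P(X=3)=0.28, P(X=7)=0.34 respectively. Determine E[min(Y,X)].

1.1938

E[min(Y,X)] = Σ_y Σ_x min(y,x) · P(Y=y)P(X=x)
 = 0·0.2014 + 0·0.1484 + 0·0.1802 + 0·0.1786 + 3·0.1316 + 5·0.1598
 = 0 + 0 + 0 + 0 + 0.3948 + 0.799
 = 1.1938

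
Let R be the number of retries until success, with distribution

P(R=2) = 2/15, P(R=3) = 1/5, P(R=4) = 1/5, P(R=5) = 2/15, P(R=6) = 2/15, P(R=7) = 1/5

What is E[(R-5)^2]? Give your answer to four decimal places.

3.1333

E[(R-5)^2] = Σ (r-5)^2·P(R=r)
 = 9·2/15 + 4·1/5 + 1·1/5 + 0·2/15 + 1·2/15 + 4·1/5
 = 6/5 + 4/5 + 1/5 + 0 + 2/15 + 4/5
 = 47/15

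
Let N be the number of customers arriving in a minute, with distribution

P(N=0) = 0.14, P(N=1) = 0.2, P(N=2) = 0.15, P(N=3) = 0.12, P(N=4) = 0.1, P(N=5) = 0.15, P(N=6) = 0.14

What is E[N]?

2.85

E[N] = Σ n·P(N=n)
 = 0·0.14 + 1·0.2 + 2·0.15 + 3·0.12 + 4·0.1 + 5·0.15 + 6·0.14
 = 0 + 0.2 + 0.3 + 0.36 + 0.4 + 0.75 + 0.84
 = 2.85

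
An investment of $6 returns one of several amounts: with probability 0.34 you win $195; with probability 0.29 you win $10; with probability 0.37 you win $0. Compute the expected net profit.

E[payout] = 195·0.34 + 10·0.29 + 0·0.37
 = 66.3 + 2.9 + 0
 = 69.2
Net = 69.2 - 6 = 63.2

63.2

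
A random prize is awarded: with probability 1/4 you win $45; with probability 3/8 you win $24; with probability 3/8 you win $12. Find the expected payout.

E[payout] = 45·1/4 + 24·3/8 + 12·3/8
 = 45/4 + 9 + 9/2
 = 99/4

24.75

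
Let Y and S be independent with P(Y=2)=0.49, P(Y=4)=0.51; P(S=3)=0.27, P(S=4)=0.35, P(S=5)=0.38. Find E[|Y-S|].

1.3654

E[|Y-S|] = Σ_y Σ_s |y-s| · P(Y=y)P(S=s)
 = 1·0.1323 + 2·0.1715 + 3·0.1862 + 1·0.1377 + 0·0.1785 + 1·0.1938
 = 0.1323 + 0.343 + 0.5586 + 0.1377 + 0 + 0.1938
 = 1.3654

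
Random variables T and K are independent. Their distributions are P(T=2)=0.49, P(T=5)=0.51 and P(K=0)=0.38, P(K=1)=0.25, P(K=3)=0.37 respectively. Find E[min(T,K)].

1.1787

E[min(T,K)] = Σ_t Σ_k min(t,k) · P(T=t)P(K=k)
 = 0·0.1862 + 1·0.1225 + 2·0.1813 + 0·0.1938 + 1·0.1275 + 3·0.1887
 = 0 + 0.1225 + 0.3626 + 0 + 0.1275 + 0.5661
 = 1.1787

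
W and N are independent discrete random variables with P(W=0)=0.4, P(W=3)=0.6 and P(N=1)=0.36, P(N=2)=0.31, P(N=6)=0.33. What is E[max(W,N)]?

E[max(W,N)] = Σ_w Σ_n max(w,n) · P(W=w)P(N=n)
 = 1·0.144 + 2·0.124 + 6·0.132 + 3·0.216 + 3·0.186 + 6·0.198
 = 0.144 + 0.248 + 0.792 + 0.648 + 0.558 + 1.188
 = 3.578

3.578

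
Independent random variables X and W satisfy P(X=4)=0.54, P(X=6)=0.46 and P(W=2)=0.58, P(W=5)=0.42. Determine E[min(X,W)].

3.0332

E[min(X,W)] = Σ_x Σ_w min(x,w) · P(X=x)P(W=w)
 = 2·0.3132 + 4·0.2268 + 2·0.2668 + 5·0.1932
 = 0.6264 + 0.9072 + 0.5336 + 0.966
 = 3.0332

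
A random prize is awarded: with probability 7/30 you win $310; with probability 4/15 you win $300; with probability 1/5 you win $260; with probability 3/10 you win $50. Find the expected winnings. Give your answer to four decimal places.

E[payout] = 310·7/30 + 300·4/15 + 260·1/5 + 50·3/10
 = 217/3 + 80 + 52 + 15
 = 658/3

219.3333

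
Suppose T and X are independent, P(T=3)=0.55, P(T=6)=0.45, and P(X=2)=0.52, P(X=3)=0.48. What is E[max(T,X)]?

E[max(T,X)] = Σ_t Σ_x max(t,x) · P(T=t)P(X=x)
 = 3·0.286 + 3·0.264 + 6·0.234 + 6·0.216
 = 0.858 + 0.792 + 1.404 + 1.296
 = 4.35

4.35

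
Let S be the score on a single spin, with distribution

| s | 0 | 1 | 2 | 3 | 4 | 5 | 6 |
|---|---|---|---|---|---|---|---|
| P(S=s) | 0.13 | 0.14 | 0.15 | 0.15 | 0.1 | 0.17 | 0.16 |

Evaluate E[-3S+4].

-5.3

E[-3S+4] = Σ (-3s+4)·P(S=s)
 = 4·0.13 + 1·0.14 + (-2)·0.15 + (-5)·0.15 + (-8)·0.1 + (-11)·0.17 + (-14)·0.16
 = 0.52 + 0.14 + (-0.3) + (-0.75) + (-0.8) + (-1.87) + (-2.24)
 = -5.3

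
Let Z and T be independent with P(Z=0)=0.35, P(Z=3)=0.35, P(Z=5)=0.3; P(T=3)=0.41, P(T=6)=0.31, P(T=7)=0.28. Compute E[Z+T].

E[Z+T] = Σ_z Σ_t (z+t) · P(Z=z)P(T=t)
 = 3·0.1435 + 6·0.1085 + 7·0.098 + 6·0.1435 + 9·0.1085 + 10·0.098 + 8·0.123 + 11·0.093 + 12·0.084
 = 0.4305 + 0.651 + 0.686 + 0.861 + 0.9765 + 0.98 + 0.984 + 1.023 + 1.008
 = 7.6

7.6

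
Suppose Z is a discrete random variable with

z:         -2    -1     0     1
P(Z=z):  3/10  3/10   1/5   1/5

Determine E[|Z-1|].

E[|Z-1|] = Σ |z-1|·P(Z=z)
 = 3·3/10 + 2·3/10 + 1·1/5 + 0·1/5
 = 9/10 + 3/5 + 1/5 + 0
 = 17/10

1.7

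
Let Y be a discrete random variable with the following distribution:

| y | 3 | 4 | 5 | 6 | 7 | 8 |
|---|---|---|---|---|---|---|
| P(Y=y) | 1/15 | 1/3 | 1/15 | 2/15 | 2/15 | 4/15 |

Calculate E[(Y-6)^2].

E[(Y-6)^2] = Σ (y-6)^2·P(Y=y)
 = 9·1/15 + 4·1/3 + 1·1/15 + 0·2/15 + 1·2/15 + 4·4/15
 = 3/5 + 4/3 + 1/15 + 0 + 2/15 + 16/15
 = 16/5

3.2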